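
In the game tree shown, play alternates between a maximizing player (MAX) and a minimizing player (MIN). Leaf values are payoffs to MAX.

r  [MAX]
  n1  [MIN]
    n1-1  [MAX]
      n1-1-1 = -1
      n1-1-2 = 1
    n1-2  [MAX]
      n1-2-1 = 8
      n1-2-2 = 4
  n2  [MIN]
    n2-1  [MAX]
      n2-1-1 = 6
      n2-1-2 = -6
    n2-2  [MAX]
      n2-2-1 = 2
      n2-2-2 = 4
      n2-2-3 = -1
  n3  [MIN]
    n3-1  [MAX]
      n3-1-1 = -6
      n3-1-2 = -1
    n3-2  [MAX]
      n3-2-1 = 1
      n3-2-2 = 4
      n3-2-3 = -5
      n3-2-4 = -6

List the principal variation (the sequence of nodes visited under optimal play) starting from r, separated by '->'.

r -> n2 -> n2-2 -> n2-2-2

n1-1 (MAX): max(-1, 1) = 1
n1-2 (MAX): max(8, 4) = 8
n1 (MIN): min(1, 8) = 1
n2-1 (MAX): max(6, -6) = 6
n2-2 (MAX): max(2, 4, -1) = 4
n2 (MIN): min(6, 4) = 4
n3-1 (MAX): max(-6, -1) = -1
n3-2 (MAX): max(1, 4, -5, -6) = 4
n3 (MIN): min(-1, 4) = -1
r (MAX): max(1, 4, -1) = 4
At r, MAX picks n2 (highest: 4).
At n2, MIN picks n2-2 (lowest: 4).
At n2-2, MAX picks n2-2-2 (highest: 4).
Terminal value 4.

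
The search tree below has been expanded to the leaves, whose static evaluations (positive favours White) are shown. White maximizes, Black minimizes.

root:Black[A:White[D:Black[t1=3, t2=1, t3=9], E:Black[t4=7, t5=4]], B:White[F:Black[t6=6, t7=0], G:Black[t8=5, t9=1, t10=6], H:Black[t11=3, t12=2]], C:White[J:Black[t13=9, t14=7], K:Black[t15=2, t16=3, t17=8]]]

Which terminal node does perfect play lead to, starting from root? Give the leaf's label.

D (Black): min(3, 1, 9) = 1
E (Black): min(7, 4) = 4
A (White): max(1, 4) = 4
F (Black): min(6, 0) = 0
G (Black): min(5, 1, 6) = 1
H (Black): min(3, 2) = 2
B (White): max(0, 1, 2) = 2
J (Black): min(9, 7) = 7
K (Black): min(2, 3, 8) = 2
C (White): max(7, 2) = 7
root (Black): min(4, 2, 7) = 2
At root, Black picks B (lowest: 2).
At B, White picks H (highest: 2).
At H, Black picks t12 (lowest: 2).
Terminal value 2.

t12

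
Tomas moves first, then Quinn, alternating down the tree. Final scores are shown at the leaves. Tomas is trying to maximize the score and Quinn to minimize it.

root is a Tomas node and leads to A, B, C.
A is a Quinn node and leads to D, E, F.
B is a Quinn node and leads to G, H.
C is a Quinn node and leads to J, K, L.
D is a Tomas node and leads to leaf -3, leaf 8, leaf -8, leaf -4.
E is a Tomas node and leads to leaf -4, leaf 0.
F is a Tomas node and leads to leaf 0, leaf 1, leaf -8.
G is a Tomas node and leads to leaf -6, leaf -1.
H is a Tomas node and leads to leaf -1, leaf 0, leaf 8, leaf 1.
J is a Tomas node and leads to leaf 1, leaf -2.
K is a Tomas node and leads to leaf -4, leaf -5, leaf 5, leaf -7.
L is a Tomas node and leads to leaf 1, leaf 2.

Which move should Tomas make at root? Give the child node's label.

C

D (Tomas): max(-3, 8, -8, -4) = 8
E (Tomas): max(-4, 0) = 0
F (Tomas): max(0, 1, -8) = 1
A (Quinn): min(8, 0, 1) = 0
G (Tomas): max(-6, -1) = -1
H (Tomas): max(-1, 0, 8, 1) = 8
B (Quinn): min(-1, 8) = -1
J (Tomas): max(1, -2) = 1
K (Tomas): max(-4, -5, 5, -7) = 5
L (Tomas): max(1, 2) = 2
C (Quinn): min(1, 5, 2) = 1
root (Tomas): max(0, -1, 1) = 1
Tomas at root wants the highest of {A=0, B=-1, C=1}, so chooses C.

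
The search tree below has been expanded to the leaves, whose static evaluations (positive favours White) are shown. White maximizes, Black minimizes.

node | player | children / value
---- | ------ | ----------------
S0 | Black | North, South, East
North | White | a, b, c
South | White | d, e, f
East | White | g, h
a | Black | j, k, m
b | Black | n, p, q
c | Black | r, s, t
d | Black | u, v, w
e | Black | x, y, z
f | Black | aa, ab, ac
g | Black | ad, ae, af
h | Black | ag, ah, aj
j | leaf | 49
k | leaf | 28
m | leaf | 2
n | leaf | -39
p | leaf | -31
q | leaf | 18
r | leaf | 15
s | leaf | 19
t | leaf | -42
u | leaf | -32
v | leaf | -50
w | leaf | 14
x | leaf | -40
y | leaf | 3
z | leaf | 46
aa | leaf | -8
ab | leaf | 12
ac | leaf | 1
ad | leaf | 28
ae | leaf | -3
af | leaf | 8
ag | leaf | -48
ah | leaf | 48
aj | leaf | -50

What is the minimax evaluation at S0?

-8

a (Black): min(49, 28, 2) = 2
b (Black): min(-39, -31, 18) = -39
c (Black): min(15, 19, -42) = -42
North (White): max(2, -39, -42) = 2
d (Black): min(-32, -50, 14) = -50
e (Black): min(-40, 3, 46) = -40
f (Black): min(-8, 12, 1) = -8
South (White): max(-50, -40, -8) = -8
g (Black): min(28, -3, 8) = -3
h (Black): min(-48, 48, -50) = -50
East (White): max(-3, -50) = -3
S0 (Black): min(2, -8, -3) = -8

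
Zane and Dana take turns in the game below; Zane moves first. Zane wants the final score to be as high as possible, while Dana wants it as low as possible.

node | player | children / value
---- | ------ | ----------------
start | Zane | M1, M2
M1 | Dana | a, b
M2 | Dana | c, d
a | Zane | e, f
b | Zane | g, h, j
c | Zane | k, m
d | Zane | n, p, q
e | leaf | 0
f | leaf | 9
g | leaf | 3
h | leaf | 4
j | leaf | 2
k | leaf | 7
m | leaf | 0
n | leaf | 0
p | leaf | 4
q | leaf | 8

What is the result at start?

a (Zane): max(0, 9) = 9
b (Zane): max(3, 4, 2) = 4
M1 (Dana): min(9, 4) = 4
c (Zane): max(7, 0) = 7
d (Zane): max(0, 4, 8) = 8
M2 (Dana): min(7, 8) = 7
start (Zane): max(4, 7) = 7

7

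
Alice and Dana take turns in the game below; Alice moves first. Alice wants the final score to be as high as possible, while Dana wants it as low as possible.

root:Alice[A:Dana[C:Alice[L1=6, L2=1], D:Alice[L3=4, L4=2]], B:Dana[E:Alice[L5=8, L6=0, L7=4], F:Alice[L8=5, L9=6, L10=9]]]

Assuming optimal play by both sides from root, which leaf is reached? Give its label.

L5

C (Alice): max(6, 1) = 6
D (Alice): max(4, 2) = 4
A (Dana): min(6, 4) = 4
E (Alice): max(8, 0, 4) = 8
F (Alice): max(5, 6, 9) = 9
B (Dana): min(8, 9) = 8
root (Alice): max(4, 8) = 8
At root, Alice picks B (highest: 8).
At B, Dana picks E (lowest: 8).
At E, Alice picks L5 (highest: 8).
Terminal value 8.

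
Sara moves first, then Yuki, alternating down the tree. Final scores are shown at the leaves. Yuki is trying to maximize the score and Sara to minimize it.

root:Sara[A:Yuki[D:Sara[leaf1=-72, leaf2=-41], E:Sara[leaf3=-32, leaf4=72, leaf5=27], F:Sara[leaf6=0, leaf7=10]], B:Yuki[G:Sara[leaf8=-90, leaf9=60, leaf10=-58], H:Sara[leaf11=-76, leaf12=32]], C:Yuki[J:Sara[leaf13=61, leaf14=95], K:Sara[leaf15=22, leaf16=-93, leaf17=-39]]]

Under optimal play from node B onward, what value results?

-76

G (Sara): min(-90, 60, -58) = -90
H (Sara): min(-76, 32) = -76
B (Yuki): max(-90, -76) = -76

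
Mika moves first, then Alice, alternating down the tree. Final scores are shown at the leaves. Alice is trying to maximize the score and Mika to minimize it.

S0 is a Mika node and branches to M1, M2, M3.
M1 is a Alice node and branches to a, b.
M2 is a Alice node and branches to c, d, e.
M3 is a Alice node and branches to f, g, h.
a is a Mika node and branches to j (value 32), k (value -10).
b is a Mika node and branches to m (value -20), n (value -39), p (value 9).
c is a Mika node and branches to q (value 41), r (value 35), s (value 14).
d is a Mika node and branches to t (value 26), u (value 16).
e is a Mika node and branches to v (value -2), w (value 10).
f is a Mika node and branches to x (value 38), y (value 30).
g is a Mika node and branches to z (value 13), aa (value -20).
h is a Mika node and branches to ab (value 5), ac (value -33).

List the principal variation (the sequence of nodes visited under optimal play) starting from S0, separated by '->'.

S0 -> M1 -> a -> k

a (Mika): min(32, -10) = -10
b (Mika): min(-20, -39, 9) = -39
M1 (Alice): max(-10, -39) = -10
c (Mika): min(41, 35, 14) = 14
d (Mika): min(26, 16) = 16
e (Mika): min(-2, 10) = -2
M2 (Alice): max(14, 16, -2) = 16
f (Mika): min(38, 30) = 30
g (Mika): min(13, -20) = -20
h (Mika): min(5, -33) = -33
M3 (Alice): max(30, -20, -33) = 30
S0 (Mika): min(-10, 16, 30) = -10
At S0, Mika picks M1 (lowest: -10).
At M1, Alice picks a (highest: -10).
At a, Mika picks k (lowest: -10).
Terminal value -10.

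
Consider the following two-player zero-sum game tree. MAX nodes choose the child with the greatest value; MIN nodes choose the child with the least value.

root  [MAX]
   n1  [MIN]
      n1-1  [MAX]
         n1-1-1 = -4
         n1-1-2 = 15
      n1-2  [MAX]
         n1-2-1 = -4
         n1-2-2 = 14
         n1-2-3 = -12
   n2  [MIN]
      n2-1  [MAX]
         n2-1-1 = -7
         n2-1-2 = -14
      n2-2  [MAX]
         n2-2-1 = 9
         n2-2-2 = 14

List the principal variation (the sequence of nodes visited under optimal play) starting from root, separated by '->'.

n1-1 (MAX): max(-4, 15) = 15
n1-2 (MAX): max(-4, 14, -12) = 14
n1 (MIN): min(15, 14) = 14
n2-1 (MAX): max(-7, -14) = -7
n2-2 (MAX): max(9, 14) = 14
n2 (MIN): min(-7, 14) = -7
root (MAX): max(14, -7) = 14
At root, MAX picks n1 (highest: 14).
At n1, MIN picks n1-2 (lowest: 14).
At n1-2, MAX picks n1-2-2 (highest: 14).
Terminal value 14.

root -> n1 -> n1-2 -> n1-2-2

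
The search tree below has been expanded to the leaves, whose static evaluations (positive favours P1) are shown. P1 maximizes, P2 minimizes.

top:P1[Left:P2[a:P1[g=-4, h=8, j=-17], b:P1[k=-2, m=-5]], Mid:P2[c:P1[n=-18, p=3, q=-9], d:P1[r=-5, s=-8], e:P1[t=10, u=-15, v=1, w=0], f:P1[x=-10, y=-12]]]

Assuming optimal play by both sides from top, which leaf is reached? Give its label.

a (P1): max(-4, 8, -17) = 8
b (P1): max(-2, -5) = -2
Left (P2): min(8, -2) = -2
c (P1): max(-18, 3, -9) = 3
d (P1): max(-5, -8) = -5
e (P1): max(10, -15, 1, 0) = 10
f (P1): max(-10, -12) = -10
Mid (P2): min(3, -5, 10, -10) = -10
top (P1): max(-2, -10) = -2
At top, P1 picks Left (highest: -2).
At Left, P2 picks b (lowest: -2).
At b, P1 picks k (highest: -2).
Terminal value -2.

k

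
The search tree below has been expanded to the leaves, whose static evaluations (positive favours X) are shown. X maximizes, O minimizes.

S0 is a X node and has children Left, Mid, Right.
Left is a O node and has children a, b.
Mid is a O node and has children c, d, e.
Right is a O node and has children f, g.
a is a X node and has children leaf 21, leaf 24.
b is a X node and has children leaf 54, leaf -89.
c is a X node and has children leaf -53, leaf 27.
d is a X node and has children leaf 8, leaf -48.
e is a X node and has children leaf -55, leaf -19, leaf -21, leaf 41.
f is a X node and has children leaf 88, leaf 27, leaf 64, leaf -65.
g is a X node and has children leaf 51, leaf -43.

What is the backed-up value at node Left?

24

a (X): max(21, 24) = 24
b (X): max(54, -89) = 54
Left (O): min(24, 54) = 24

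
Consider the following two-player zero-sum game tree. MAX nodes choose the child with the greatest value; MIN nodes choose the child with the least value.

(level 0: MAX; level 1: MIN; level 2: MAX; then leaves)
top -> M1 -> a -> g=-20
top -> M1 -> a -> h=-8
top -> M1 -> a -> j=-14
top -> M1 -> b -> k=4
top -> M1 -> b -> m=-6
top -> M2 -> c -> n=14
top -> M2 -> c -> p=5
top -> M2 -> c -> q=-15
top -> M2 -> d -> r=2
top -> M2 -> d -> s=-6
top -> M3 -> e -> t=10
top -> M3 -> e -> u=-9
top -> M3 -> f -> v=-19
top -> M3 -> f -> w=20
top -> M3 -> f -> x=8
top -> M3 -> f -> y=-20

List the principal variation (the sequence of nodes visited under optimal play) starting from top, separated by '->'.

a (MAX): max(-20, -8, -14) = -8
b (MAX): max(4, -6) = 4
M1 (MIN): min(-8, 4) = -8
c (MAX): max(14, 5, -15) = 14
d (MAX): max(2, -6) = 2
M2 (MIN): min(14, 2) = 2
e (MAX): max(10, -9) = 10
f (MAX): max(-19, 20, 8, -20) = 20
M3 (MIN): min(10, 20) = 10
top (MAX): max(-8, 2, 10) = 10
At top, MAX picks M3 (highest: 10).
At M3, MIN picks e (lowest: 10).
At e, MAX picks t (highest: 10).
Terminal value 10.

top -> M3 -> e -> t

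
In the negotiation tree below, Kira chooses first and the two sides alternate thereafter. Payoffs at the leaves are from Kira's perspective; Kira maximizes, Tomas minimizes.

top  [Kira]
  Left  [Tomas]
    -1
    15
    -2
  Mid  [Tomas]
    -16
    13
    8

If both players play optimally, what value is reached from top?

Left (Tomas): min(-1, 15, -2) = -2
Mid (Tomas): min(-16, 13, 8) = -16
top (Kira): max(-2, -16) = -2

-2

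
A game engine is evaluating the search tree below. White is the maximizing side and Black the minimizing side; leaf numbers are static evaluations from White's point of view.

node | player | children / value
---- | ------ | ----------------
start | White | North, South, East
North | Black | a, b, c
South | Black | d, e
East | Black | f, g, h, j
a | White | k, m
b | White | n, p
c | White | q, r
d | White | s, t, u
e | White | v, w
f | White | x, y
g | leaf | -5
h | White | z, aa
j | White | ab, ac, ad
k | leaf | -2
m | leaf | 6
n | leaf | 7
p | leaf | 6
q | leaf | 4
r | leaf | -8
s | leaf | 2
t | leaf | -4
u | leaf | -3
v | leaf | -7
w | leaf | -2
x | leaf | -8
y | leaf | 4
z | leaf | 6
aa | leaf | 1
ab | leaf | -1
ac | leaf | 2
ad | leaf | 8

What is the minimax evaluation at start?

4

a (White): max(-2, 6) = 6
b (White): max(7, 6) = 7
c (White): max(4, -8) = 4
North (Black): min(6, 7, 4) = 4
d (White): max(2, -4, -3) = 2
e (White): max(-7, -2) = -2
South (Black): min(2, -2) = -2
f (White): max(-8, 4) = 4
h (White): max(6, 1) = 6
j (White): max(-1, 2, 8) = 8
East (Black): min(4, -5, 6, 8) = -5
start (White): max(4, -2, -5) = 4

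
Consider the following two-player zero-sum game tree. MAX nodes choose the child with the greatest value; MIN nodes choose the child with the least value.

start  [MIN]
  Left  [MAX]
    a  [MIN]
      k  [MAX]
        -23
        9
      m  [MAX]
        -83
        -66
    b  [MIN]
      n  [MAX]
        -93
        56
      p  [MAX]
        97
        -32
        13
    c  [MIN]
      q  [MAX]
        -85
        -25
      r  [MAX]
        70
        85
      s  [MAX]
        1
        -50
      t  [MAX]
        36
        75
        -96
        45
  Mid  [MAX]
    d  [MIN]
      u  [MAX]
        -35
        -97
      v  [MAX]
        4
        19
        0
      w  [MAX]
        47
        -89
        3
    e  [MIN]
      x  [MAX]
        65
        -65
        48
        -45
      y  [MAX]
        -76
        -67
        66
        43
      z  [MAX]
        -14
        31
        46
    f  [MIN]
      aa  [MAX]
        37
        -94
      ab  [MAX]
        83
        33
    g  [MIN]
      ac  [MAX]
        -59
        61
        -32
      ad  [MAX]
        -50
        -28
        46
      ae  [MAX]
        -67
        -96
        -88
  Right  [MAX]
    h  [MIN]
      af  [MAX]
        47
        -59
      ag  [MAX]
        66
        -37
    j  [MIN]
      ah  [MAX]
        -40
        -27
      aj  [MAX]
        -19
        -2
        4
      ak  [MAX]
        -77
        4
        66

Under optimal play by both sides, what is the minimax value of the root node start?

46

k (MAX): max(-23, 9) = 9
m (MAX): max(-83, -66) = -66
a (MIN): min(9, -66) = -66
n (MAX): max(-93, 56) = 56
p (MAX): max(97, -32, 13) = 97
b (MIN): min(56, 97) = 56
q (MAX): max(-85, -25) = -25
r (MAX): max(70, 85) = 85
s (MAX): max(1, -50) = 1
t (MAX): max(36, 75, -96, 45) = 75
c (MIN): min(-25, 85, 1, 75) = -25
Left (MAX): max(-66, 56, -25) = 56
u (MAX): max(-35, -97) = -35
v (MAX): max(4, 19, 0) = 19
w (MAX): max(47, -89, 3) = 47
d (MIN): min(-35, 19, 47) = -35
x (MAX): max(65, -65, 48, -45) = 65
y (MAX): max(-76, -67, 66, 43) = 66
z (MAX): max(-14, 31, 46) = 46
e (MIN): min(65, 66, 46) = 46
aa (MAX): max(37, -94) = 37
ab (MAX): max(83, 33) = 83
f (MIN): min(37, 83) = 37
ac (MAX): max(-59, 61, -32) = 61
ad (MAX): max(-50, -28, 46) = 46
ae (MAX): max(-67, -96, -88) = -67
g (MIN): min(61, 46, -67) = -67
Mid (MAX): max(-35, 46, 37, -67) = 46
af (MAX): max(47, -59) = 47
ag (MAX): max(66, -37) = 66
h (MIN): min(47, 66) = 47
ah (MAX): max(-40, -27) = -27
aj (MAX): max(-19, -2, 4) = 4
ak (MAX): max(-77, 4, 66) = 66
j (MIN): min(-27, 4, 66) = -27
Right (MAX): max(47, -27) = 47
start (MIN): min(56, 46, 47) = 46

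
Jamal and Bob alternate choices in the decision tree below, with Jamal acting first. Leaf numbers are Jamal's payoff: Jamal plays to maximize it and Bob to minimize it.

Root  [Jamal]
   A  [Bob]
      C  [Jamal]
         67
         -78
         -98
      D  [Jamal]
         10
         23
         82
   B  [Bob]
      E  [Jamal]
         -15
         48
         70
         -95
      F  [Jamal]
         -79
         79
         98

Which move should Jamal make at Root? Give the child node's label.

C (Jamal): max(67, -78, -98) = 67
D (Jamal): max(10, 23, 82) = 82
A (Bob): min(67, 82) = 67
E (Jamal): max(-15, 48, 70, -95) = 70
F (Jamal): max(-79, 79, 98) = 98
B (Bob): min(70, 98) = 70
Root (Jamal): max(67, 70) = 70
Jamal at Root wants the highest of {A=67, B=70}, so chooses B.

B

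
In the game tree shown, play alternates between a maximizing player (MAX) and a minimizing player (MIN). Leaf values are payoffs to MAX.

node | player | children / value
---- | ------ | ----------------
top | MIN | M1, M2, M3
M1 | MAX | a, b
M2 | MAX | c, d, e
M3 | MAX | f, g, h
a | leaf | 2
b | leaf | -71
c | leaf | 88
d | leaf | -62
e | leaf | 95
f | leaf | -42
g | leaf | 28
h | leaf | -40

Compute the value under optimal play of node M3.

M3 (MAX): max(-42, 28, -40) = 28

28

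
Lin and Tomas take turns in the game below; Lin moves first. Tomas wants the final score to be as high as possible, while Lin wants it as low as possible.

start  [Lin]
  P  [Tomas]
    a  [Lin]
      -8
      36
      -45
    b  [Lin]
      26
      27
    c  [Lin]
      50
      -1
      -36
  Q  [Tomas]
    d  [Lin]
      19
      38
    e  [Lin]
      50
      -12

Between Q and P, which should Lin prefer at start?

d (Lin): min(19, 38) = 19
e (Lin): min(50, -12) = -12
Q (Tomas): max(19, -12) = 19
a (Lin): min(-8, 36, -45) = -45
b (Lin): min(26, 27) = 26
c (Lin): min(50, -1, -36) = -36
P (Tomas): max(-45, 26, -36) = 26
Lin prefers the lower value; Q=19, P=26. Q is better since 19 < 26.

Q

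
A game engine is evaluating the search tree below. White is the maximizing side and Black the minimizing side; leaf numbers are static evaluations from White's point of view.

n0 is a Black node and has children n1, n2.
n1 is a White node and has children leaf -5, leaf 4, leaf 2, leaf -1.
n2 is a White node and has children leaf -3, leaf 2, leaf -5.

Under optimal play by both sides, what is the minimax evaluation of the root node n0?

2

n1 (White): max(-5, 4, 2, -1) = 4
n2 (White): max(-3, 2, -5) = 2
n0 (Black): min(4, 2) = 2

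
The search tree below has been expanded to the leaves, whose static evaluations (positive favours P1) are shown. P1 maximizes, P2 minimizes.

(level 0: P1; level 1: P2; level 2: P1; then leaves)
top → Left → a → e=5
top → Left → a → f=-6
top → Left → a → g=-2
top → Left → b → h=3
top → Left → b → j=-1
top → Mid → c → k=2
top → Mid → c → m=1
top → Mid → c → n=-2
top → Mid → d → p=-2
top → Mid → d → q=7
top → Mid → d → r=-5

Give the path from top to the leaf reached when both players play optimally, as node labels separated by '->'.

a (P1): max(5, -6, -2) = 5
b (P1): max(3, -1) = 3
Left (P2): min(5, 3) = 3
c (P1): max(2, 1, -2) = 2
d (P1): max(-2, 7, -5) = 7
Mid (P2): min(2, 7) = 2
top (P1): max(3, 2) = 3
At top, P1 picks Left (highest: 3).
At Left, P2 picks b (lowest: 3).
At b, P1 picks h (highest: 3).
Terminal value 3.

top -> Left -> b -> h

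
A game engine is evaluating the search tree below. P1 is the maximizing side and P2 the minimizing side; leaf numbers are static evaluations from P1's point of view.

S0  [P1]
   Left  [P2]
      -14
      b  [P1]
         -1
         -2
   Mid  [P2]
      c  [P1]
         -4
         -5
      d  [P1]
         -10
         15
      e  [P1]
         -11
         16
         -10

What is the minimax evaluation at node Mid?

-4

c (P1): max(-4, -5) = -4
d (P1): max(-10, 15) = 15
e (P1): max(-11, 16, -10) = 16
Mid (P2): min(-4, 15, 16) = -4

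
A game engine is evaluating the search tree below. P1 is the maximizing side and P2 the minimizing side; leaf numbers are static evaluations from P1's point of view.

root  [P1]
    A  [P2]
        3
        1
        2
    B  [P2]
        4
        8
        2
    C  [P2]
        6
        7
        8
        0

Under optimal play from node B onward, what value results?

2

B (P2): min(4, 8, 2) = 2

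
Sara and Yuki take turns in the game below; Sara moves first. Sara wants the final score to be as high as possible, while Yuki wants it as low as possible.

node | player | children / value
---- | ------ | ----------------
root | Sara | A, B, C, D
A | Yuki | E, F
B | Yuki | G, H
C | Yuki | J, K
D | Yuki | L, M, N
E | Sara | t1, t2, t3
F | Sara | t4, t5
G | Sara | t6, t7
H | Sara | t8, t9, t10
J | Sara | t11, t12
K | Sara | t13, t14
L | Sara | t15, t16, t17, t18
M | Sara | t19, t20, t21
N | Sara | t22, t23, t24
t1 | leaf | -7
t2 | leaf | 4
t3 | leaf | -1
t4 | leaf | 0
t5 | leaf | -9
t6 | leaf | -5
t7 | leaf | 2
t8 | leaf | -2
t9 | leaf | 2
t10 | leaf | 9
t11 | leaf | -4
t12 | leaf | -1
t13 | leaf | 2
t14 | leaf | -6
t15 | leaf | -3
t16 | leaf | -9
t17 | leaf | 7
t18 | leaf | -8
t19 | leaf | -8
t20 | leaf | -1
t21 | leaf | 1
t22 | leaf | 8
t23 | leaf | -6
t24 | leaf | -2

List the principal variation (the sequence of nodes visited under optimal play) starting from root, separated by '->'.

E (Sara): max(-7, 4, -1) = 4
F (Sara): max(0, -9) = 0
A (Yuki): min(4, 0) = 0
G (Sara): max(-5, 2) = 2
H (Sara): max(-2, 2, 9) = 9
B (Yuki): min(2, 9) = 2
J (Sara): max(-4, -1) = -1
K (Sara): max(2, -6) = 2
C (Yuki): min(-1, 2) = -1
L (Sara): max(-3, -9, 7, -8) = 7
M (Sara): max(-8, -1, 1) = 1
N (Sara): max(8, -6, -2) = 8
D (Yuki): min(7, 1, 8) = 1
root (Sara): max(0, 2, -1, 1) = 2
At root, Sara picks B (highest: 2).
At B, Yuki picks G (lowest: 2).
At G, Sara picks t7 (highest: 2).
Terminal value 2.

root -> B -> G -> t7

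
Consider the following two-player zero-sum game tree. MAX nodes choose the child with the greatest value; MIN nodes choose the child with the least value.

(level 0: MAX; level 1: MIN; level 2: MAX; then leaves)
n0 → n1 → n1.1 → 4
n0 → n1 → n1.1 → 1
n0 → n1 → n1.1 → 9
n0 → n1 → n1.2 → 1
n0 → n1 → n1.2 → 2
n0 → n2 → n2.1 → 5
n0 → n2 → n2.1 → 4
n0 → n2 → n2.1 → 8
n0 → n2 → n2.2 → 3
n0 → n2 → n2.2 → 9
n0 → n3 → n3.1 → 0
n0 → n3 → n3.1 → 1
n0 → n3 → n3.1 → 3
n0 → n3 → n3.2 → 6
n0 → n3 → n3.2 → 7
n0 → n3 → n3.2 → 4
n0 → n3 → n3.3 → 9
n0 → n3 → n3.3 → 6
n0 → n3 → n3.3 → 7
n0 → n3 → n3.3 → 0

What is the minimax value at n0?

8

n1.1 (MAX): max(4, 1, 9) = 9
n1.2 (MAX): max(1, 2) = 2
n1 (MIN): min(9, 2) = 2
n2.1 (MAX): max(5, 4, 8) = 8
n2.2 (MAX): max(3, 9) = 9
n2 (MIN): min(8, 9) = 8
n3.1 (MAX): max(0, 1, 3) = 3
n3.2 (MAX): max(6, 7, 4) = 7
n3.3 (MAX): max(9, 6, 7, 0) = 9
n3 (MIN): min(3, 7, 9) = 3
n0 (MAX): max(2, 8, 3) = 8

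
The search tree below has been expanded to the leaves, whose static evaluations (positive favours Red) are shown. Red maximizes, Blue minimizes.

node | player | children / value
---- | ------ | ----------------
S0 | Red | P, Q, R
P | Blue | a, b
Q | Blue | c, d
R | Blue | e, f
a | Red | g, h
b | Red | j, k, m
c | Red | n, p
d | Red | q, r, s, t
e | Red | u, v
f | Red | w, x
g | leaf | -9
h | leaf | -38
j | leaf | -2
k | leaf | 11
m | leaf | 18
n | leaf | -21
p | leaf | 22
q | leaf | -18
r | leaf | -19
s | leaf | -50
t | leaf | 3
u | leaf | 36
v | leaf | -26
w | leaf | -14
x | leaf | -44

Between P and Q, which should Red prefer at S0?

Q

a (Red): max(-9, -38) = -9
b (Red): max(-2, 11, 18) = 18
P (Blue): min(-9, 18) = -9
c (Red): max(-21, 22) = 22
d (Red): max(-18, -19, -50, 3) = 3
Q (Blue): min(22, 3) = 3
Red prefers the higher value; P=-9, Q=3. Q is better since 3 > -9.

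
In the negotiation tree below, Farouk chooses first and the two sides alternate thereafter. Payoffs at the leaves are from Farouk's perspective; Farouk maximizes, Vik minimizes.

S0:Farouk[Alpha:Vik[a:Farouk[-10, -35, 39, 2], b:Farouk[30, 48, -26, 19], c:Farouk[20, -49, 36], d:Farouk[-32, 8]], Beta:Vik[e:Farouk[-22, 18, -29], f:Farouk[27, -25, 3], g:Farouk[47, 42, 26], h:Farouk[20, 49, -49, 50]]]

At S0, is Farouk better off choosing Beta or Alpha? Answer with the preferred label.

e (Farouk): max(-22, 18, -29) = 18
f (Farouk): max(27, -25, 3) = 27
g (Farouk): max(47, 42, 26) = 47
h (Farouk): max(20, 49, -49, 50) = 50
Beta (Vik): min(18, 27, 47, 50) = 18
a (Farouk): max(-10, -35, 39, 2) = 39
b (Farouk): max(30, 48, -26, 19) = 48
c (Farouk): max(20, -49, 36) = 36
d (Farouk): max(-32, 8) = 8
Alpha (Vik): min(39, 48, 36, 8) = 8
Farouk prefers the higher value; Beta=18, Alpha=8. Beta is better since 18 > 8.

Beta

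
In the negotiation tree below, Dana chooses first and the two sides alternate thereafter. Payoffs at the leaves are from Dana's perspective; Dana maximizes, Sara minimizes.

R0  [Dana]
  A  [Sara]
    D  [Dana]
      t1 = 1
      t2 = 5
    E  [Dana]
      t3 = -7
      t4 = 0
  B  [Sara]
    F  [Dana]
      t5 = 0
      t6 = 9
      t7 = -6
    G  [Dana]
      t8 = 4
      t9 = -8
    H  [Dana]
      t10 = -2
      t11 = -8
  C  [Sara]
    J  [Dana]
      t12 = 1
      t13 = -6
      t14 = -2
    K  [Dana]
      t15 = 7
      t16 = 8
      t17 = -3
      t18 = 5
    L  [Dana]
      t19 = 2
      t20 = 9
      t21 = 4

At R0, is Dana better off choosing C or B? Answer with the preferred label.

C

J (Dana): max(1, -6, -2) = 1
K (Dana): max(7, 8, -3, 5) = 8
L (Dana): max(2, 9, 4) = 9
C (Sara): min(1, 8, 9) = 1
F (Dana): max(0, 9, -6) = 9
G (Dana): max(4, -8) = 4
H (Dana): max(-2, -8) = -2
B (Sara): min(9, 4, -2) = -2
Dana prefers the higher value; C=1, B=-2. C is better since 1 > -2.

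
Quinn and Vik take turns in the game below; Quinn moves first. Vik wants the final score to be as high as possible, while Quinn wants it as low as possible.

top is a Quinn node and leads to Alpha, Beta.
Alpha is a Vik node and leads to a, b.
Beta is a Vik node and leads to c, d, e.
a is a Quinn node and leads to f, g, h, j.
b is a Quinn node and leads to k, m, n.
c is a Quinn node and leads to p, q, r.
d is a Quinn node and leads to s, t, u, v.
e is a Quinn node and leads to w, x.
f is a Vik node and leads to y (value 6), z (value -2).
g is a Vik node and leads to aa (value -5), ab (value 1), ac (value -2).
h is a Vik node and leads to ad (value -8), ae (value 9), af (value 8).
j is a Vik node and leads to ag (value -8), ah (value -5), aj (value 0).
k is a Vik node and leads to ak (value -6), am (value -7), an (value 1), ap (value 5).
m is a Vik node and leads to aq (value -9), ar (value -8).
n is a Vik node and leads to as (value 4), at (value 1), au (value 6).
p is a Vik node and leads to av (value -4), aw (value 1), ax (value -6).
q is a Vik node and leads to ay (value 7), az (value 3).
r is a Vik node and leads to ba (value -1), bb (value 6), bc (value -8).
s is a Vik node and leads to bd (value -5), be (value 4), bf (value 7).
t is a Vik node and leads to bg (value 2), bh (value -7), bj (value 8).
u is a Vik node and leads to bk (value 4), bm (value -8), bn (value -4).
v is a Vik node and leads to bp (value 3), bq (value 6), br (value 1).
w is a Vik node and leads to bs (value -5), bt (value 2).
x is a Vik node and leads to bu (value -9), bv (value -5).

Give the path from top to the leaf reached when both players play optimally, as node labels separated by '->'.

f (Vik): max(6, -2) = 6
g (Vik): max(-5, 1, -2) = 1
h (Vik): max(-8, 9, 8) = 9
j (Vik): max(-8, -5, 0) = 0
a (Quinn): min(6, 1, 9, 0) = 0
k (Vik): max(-6, -7, 1, 5) = 5
m (Vik): max(-9, -8) = -8
n (Vik): max(4, 1, 6) = 6
b (Quinn): min(5, -8, 6) = -8
Alpha (Vik): max(0, -8) = 0
p (Vik): max(-4, 1, -6) = 1
q (Vik): max(7, 3) = 7
r (Vik): max(-1, 6, -8) = 6
c (Quinn): min(1, 7, 6) = 1
s (Vik): max(-5, 4, 7) = 7
t (Vik): max(2, -7, 8) = 8
u (Vik): max(4, -8, -4) = 4
v (Vik): max(3, 6, 1) = 6
d (Quinn): min(7, 8, 4, 6) = 4
w (Vik): max(-5, 2) = 2
x (Vik): max(-9, -5) = -5
e (Quinn): min(2, -5) = -5
Beta (Vik): max(1, 4, -5) = 4
top (Quinn): min(0, 4) = 0
At top, Quinn picks Alpha (lowest: 0).
At Alpha, Vik picks a (highest: 0).
At a, Quinn picks j (lowest: 0).
At j, Vik picks aj (highest: 0).
Terminal value 0.

top -> Alpha -> a -> j -> aj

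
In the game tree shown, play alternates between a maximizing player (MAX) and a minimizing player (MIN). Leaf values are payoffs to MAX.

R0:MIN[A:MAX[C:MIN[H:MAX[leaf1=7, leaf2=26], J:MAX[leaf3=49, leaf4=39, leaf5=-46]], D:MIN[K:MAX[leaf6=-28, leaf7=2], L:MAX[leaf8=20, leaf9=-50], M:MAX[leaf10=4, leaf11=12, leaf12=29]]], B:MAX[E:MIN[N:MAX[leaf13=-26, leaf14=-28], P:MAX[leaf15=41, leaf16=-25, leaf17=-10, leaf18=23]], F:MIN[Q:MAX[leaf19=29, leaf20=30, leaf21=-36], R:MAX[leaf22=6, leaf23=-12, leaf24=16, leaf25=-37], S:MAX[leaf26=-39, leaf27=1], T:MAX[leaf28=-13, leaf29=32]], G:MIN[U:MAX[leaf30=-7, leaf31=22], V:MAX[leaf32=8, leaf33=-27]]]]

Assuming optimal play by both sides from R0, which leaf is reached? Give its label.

H (MAX): max(7, 26) = 26
J (MAX): max(49, 39, -46) = 49
C (MIN): min(26, 49) = 26
K (MAX): max(-28, 2) = 2
L (MAX): max(20, -50) = 20
M (MAX): max(4, 12, 29) = 29
D (MIN): min(2, 20, 29) = 2
A (MAX): max(26, 2) = 26
N (MAX): max(-26, -28) = -26
P (MAX): max(41, -25, -10, 23) = 41
E (MIN): min(-26, 41) = -26
Q (MAX): max(29, 30, -36) = 30
R (MAX): max(6, -12, 16, -37) = 16
S (MAX): max(-39, 1) = 1
T (MAX): max(-13, 32) = 32
F (MIN): min(30, 16, 1, 32) = 1
U (MAX): max(-7, 22) = 22
V (MAX): max(8, -27) = 8
G (MIN): min(22, 8) = 8
B (MAX): max(-26, 1, 8) = 8
R0 (MIN): min(26, 8) = 8
At R0, MIN picks B (lowest: 8).
At B, MAX picks G (highest: 8).
At G, MIN picks V (lowest: 8).
At V, MAX picks leaf32 (highest: 8).
Terminal value 8.

leaf32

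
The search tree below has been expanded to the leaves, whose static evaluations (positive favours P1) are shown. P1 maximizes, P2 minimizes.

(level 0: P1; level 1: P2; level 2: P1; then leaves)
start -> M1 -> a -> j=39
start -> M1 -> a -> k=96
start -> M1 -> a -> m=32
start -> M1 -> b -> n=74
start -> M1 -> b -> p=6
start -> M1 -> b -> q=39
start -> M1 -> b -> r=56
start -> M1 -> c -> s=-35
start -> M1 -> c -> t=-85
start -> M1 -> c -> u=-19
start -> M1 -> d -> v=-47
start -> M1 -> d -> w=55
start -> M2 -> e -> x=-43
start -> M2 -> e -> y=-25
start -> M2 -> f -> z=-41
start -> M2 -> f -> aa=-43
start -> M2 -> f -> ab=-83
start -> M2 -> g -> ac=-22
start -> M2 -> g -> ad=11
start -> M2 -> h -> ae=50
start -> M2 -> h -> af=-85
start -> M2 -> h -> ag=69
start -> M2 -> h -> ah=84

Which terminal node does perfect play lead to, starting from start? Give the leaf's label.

a (P1): max(39, 96, 32) = 96
b (P1): max(74, 6, 39, 56) = 74
c (P1): max(-35, -85, -19) = -19
d (P1): max(-47, 55) = 55
M1 (P2): min(96, 74, -19, 55) = -19
e (P1): max(-43, -25) = -25
f (P1): max(-41, -43, -83) = -41
g (P1): max(-22, 11) = 11
h (P1): max(50, -85, 69, 84) = 84
M2 (P2): min(-25, -41, 11, 84) = -41
start (P1): max(-19, -41) = -19
At start, P1 picks M1 (highest: -19).
At M1, P2 picks c (lowest: -19).
At c, P1 picks u (highest: -19).
Terminal value -19.

u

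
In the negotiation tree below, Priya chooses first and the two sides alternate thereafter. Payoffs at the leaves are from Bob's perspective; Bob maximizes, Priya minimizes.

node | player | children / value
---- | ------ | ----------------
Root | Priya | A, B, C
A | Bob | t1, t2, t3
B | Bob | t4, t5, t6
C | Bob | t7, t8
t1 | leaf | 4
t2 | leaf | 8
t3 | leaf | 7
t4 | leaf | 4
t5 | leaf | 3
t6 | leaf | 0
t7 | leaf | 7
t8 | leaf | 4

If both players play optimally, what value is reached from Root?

4

A (Bob): max(4, 8, 7) = 8
B (Bob): max(4, 3, 0) = 4
C (Bob): max(7, 4) = 7
Root (Priya): min(8, 4, 7) = 4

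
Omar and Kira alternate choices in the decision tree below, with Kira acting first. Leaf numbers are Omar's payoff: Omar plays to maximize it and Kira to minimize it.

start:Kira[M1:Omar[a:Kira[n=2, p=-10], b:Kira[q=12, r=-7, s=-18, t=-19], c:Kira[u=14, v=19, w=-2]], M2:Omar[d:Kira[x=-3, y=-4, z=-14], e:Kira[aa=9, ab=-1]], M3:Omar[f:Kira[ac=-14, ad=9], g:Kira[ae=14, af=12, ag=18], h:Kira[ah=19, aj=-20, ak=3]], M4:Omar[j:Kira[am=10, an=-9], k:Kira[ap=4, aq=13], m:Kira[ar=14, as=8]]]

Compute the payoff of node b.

-19

b (Kira): min(12, -7, -18, -19) = -19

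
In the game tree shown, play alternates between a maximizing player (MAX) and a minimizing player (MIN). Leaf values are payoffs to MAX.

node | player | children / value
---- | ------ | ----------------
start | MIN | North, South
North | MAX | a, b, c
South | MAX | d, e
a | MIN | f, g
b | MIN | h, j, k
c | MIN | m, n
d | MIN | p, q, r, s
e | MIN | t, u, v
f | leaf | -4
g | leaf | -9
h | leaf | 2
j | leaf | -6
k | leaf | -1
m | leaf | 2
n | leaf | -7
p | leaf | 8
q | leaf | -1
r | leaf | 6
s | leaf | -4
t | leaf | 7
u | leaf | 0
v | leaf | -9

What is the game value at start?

-6

a (MIN): min(-4, -9) = -9
b (MIN): min(2, -6, -1) = -6
c (MIN): min(2, -7) = -7
North (MAX): max(-9, -6, -7) = -6
d (MIN): min(8, -1, 6, -4) = -4
e (MIN): min(7, 0, -9) = -9
South (MAX): max(-4, -9) = -4
start (MIN): min(-6, -4) = -6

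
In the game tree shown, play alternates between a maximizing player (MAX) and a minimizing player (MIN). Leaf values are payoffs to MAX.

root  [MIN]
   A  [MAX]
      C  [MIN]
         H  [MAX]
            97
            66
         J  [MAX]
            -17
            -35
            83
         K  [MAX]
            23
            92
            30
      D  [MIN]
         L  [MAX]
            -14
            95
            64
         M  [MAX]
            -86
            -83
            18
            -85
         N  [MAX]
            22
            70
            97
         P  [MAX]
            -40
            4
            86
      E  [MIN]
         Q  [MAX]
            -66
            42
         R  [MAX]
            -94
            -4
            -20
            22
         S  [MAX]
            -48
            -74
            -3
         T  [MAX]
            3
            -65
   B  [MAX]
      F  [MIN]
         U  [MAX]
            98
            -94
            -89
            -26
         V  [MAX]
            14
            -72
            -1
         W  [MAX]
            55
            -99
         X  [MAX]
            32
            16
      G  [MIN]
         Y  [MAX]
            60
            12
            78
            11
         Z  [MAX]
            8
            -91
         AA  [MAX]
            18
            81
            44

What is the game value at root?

14

H (MAX): max(97, 66) = 97
J (MAX): max(-17, -35, 83) = 83
K (MAX): max(23, 92, 30) = 92
C (MIN): min(97, 83, 92) = 83
L (MAX): max(-14, 95, 64) = 95
M (MAX): max(-86, -83, 18, -85) = 18
N (MAX): max(22, 70, 97) = 97
P (MAX): max(-40, 4, 86) = 86
D (MIN): min(95, 18, 97, 86) = 18
Q (MAX): max(-66, 42) = 42
R (MAX): max(-94, -4, -20, 22) = 22
S (MAX): max(-48, -74, -3) = -3
T (MAX): max(3, -65) = 3
E (MIN): min(42, 22, -3, 3) = -3
A (MAX): max(83, 18, -3) = 83
U (MAX): max(98, -94, -89, -26) = 98
V (MAX): max(14, -72, -1) = 14
W (MAX): max(55, -99) = 55
X (MAX): max(32, 16) = 32
F (MIN): min(98, 14, 55, 32) = 14
Y (MAX): max(60, 12, 78, 11) = 78
Z (MAX): max(8, -91) = 8
AA (MAX): max(18, 81, 44) = 81
G (MIN): min(78, 8, 81) = 8
B (MAX): max(14, 8) = 14
root (MIN): min(83, 14) = 14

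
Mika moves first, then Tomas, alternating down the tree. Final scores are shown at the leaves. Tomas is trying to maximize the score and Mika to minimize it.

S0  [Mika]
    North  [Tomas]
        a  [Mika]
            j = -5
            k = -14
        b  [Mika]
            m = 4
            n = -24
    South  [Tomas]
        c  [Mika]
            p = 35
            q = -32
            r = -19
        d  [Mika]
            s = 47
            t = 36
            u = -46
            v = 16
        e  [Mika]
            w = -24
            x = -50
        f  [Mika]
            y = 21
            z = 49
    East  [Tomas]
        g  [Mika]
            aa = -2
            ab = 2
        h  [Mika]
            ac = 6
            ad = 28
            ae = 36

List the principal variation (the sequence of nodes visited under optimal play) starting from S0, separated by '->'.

a (Mika): min(-5, -14) = -14
b (Mika): min(4, -24) = -24
North (Tomas): max(-14, -24) = -14
c (Mika): min(35, -32, -19) = -32
d (Mika): min(47, 36, -46, 16) = -46
e (Mika): min(-24, -50) = -50
f (Mika): min(21, 49) = 21
South (Tomas): max(-32, -46, -50, 21) = 21
g (Mika): min(-2, 2) = -2
h (Mika): min(6, 28, 36) = 6
East (Tomas): max(-2, 6) = 6
S0 (Mika): min(-14, 21, 6) = -14
At S0, Mika picks North (lowest: -14).
At North, Tomas picks a (highest: -14).
At a, Mika picks k (lowest: -14).
Terminal value -14.

S0 -> North -> a -> k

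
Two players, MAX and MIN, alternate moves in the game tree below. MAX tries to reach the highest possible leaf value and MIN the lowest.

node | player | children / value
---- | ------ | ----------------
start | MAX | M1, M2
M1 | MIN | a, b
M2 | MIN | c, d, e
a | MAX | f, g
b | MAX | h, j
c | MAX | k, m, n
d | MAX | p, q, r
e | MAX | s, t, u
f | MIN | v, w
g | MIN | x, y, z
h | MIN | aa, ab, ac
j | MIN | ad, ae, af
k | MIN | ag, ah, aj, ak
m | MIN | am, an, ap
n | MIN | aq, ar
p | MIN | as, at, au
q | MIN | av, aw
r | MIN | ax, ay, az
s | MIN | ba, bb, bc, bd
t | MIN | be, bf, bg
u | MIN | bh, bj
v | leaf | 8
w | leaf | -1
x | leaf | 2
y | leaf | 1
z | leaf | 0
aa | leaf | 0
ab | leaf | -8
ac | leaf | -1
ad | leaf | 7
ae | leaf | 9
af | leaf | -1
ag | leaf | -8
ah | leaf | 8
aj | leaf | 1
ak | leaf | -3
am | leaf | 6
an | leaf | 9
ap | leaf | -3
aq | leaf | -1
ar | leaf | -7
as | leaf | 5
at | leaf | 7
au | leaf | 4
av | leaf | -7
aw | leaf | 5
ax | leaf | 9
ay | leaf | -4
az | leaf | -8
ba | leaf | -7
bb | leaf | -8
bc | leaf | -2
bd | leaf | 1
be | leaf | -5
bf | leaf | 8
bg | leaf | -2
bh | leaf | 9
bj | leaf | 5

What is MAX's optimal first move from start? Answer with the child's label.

M1

f (MIN): min(8, -1) = -1
g (MIN): min(2, 1, 0) = 0
a (MAX): max(-1, 0) = 0
h (MIN): min(0, -8, -1) = -8
j (MIN): min(7, 9, -1) = -1
b (MAX): max(-8, -1) = -1
M1 (MIN): min(0, -1) = -1
k (MIN): min(-8, 8, 1, -3) = -8
m (MIN): min(6, 9, -3) = -3
n (MIN): min(-1, -7) = -7
c (MAX): max(-8, -3, -7) = -3
p (MIN): min(5, 7, 4) = 4
q (MIN): min(-7, 5) = -7
r (MIN): min(9, -4, -8) = -8
d (MAX): max(4, -7, -8) = 4
s (MIN): min(-7, -8, -2, 1) = -8
t (MIN): min(-5, 8, -2) = -5
u (MIN): min(9, 5) = 5
e (MAX): max(-8, -5, 5) = 5
M2 (MIN): min(-3, 4, 5) = -3
start (MAX): max(-1, -3) = -1
MAX at start wants the highest of {M1=-1, M2=-3}, so chooses M1.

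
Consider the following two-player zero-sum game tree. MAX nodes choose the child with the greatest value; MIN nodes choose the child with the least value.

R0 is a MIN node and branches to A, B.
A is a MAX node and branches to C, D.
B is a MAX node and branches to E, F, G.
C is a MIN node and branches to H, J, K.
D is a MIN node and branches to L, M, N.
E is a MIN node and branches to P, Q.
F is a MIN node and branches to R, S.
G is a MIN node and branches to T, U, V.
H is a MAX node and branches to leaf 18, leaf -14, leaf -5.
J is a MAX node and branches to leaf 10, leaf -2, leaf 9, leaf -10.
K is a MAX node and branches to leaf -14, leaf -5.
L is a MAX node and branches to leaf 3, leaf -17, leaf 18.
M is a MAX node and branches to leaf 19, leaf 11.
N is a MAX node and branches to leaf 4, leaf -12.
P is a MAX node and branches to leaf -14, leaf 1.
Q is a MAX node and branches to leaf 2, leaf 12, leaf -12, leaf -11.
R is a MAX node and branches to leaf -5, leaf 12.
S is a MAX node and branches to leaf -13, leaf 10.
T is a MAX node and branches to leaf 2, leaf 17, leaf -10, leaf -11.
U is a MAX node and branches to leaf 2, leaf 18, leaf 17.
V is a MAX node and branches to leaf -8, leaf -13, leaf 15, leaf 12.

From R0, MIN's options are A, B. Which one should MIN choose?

H (MAX): max(18, -14, -5) = 18
J (MAX): max(10, -2, 9, -10) = 10
K (MAX): max(-14, -5) = -5
C (MIN): min(18, 10, -5) = -5
L (MAX): max(3, -17, 18) = 18
M (MAX): max(19, 11) = 19
N (MAX): max(4, -12) = 4
D (MIN): min(18, 19, 4) = 4
A (MAX): max(-5, 4) = 4
P (MAX): max(-14, 1) = 1
Q (MAX): max(2, 12, -12, -11) = 12
E (MIN): min(1, 12) = 1
R (MAX): max(-5, 12) = 12
S (MAX): max(-13, 10) = 10
F (MIN): min(12, 10) = 10
T (MAX): max(2, 17, -10, -11) = 17
U (MAX): max(2, 18, 17) = 18
V (MAX): max(-8, -13, 15, 12) = 15
G (MIN): min(17, 18, 15) = 15
B (MAX): max(1, 10, 15) = 15
R0 (MIN): min(4, 15) = 4
MIN at R0 wants the lowest of {A=4, B=15}, so chooses A.

A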